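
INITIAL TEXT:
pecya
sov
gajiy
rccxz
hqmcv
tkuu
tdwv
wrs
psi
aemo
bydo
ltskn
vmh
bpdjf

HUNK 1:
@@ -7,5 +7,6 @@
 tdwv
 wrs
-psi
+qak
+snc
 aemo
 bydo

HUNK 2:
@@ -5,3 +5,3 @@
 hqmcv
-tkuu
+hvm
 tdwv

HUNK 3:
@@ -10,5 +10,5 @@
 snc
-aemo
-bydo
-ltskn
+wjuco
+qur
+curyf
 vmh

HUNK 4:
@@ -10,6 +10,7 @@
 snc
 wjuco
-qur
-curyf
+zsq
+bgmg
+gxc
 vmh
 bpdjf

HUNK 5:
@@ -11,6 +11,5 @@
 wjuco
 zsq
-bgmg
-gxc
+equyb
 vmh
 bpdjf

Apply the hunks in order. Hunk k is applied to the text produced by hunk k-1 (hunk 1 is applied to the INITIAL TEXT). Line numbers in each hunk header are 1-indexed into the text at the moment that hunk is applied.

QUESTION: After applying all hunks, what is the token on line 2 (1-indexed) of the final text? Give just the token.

Hunk 1: at line 7 remove [psi] add [qak,snc] -> 15 lines: pecya sov gajiy rccxz hqmcv tkuu tdwv wrs qak snc aemo bydo ltskn vmh bpdjf
Hunk 2: at line 5 remove [tkuu] add [hvm] -> 15 lines: pecya sov gajiy rccxz hqmcv hvm tdwv wrs qak snc aemo bydo ltskn vmh bpdjf
Hunk 3: at line 10 remove [aemo,bydo,ltskn] add [wjuco,qur,curyf] -> 15 lines: pecya sov gajiy rccxz hqmcv hvm tdwv wrs qak snc wjuco qur curyf vmh bpdjf
Hunk 4: at line 10 remove [qur,curyf] add [zsq,bgmg,gxc] -> 16 lines: pecya sov gajiy rccxz hqmcv hvm tdwv wrs qak snc wjuco zsq bgmg gxc vmh bpdjf
Hunk 5: at line 11 remove [bgmg,gxc] add [equyb] -> 15 lines: pecya sov gajiy rccxz hqmcv hvm tdwv wrs qak snc wjuco zsq equyb vmh bpdjf
Final line 2: sov

Answer: sov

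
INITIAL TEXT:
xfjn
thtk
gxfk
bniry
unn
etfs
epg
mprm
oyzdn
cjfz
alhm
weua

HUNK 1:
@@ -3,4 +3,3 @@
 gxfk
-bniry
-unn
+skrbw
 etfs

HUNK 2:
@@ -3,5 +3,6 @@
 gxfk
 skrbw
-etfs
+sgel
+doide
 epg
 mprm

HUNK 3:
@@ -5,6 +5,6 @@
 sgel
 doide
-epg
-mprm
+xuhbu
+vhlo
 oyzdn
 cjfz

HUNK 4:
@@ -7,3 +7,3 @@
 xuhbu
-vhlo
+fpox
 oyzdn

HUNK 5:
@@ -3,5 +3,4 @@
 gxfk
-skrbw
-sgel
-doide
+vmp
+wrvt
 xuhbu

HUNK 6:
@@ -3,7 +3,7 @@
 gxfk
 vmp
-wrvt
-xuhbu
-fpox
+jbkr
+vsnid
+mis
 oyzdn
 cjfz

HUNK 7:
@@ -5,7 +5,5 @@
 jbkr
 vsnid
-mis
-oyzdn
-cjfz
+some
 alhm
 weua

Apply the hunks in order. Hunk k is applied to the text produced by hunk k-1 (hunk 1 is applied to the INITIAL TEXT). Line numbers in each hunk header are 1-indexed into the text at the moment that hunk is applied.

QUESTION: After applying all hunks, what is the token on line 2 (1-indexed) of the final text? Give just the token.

Answer: thtk

Derivation:
Hunk 1: at line 3 remove [bniry,unn] add [skrbw] -> 11 lines: xfjn thtk gxfk skrbw etfs epg mprm oyzdn cjfz alhm weua
Hunk 2: at line 3 remove [etfs] add [sgel,doide] -> 12 lines: xfjn thtk gxfk skrbw sgel doide epg mprm oyzdn cjfz alhm weua
Hunk 3: at line 5 remove [epg,mprm] add [xuhbu,vhlo] -> 12 lines: xfjn thtk gxfk skrbw sgel doide xuhbu vhlo oyzdn cjfz alhm weua
Hunk 4: at line 7 remove [vhlo] add [fpox] -> 12 lines: xfjn thtk gxfk skrbw sgel doide xuhbu fpox oyzdn cjfz alhm weua
Hunk 5: at line 3 remove [skrbw,sgel,doide] add [vmp,wrvt] -> 11 lines: xfjn thtk gxfk vmp wrvt xuhbu fpox oyzdn cjfz alhm weua
Hunk 6: at line 3 remove [wrvt,xuhbu,fpox] add [jbkr,vsnid,mis] -> 11 lines: xfjn thtk gxfk vmp jbkr vsnid mis oyzdn cjfz alhm weua
Hunk 7: at line 5 remove [mis,oyzdn,cjfz] add [some] -> 9 lines: xfjn thtk gxfk vmp jbkr vsnid some alhm weua
Final line 2: thtk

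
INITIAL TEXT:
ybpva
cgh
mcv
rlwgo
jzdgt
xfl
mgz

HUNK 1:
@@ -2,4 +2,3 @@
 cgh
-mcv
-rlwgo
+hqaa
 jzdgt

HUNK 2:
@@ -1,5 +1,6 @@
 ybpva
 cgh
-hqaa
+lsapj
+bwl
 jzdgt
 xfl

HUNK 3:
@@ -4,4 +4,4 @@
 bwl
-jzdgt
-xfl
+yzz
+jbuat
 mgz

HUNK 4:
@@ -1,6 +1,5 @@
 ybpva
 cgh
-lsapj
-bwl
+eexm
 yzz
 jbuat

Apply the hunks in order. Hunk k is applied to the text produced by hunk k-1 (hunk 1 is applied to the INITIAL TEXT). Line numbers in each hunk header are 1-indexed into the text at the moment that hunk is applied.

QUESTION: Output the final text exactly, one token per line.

Hunk 1: at line 2 remove [mcv,rlwgo] add [hqaa] -> 6 lines: ybpva cgh hqaa jzdgt xfl mgz
Hunk 2: at line 1 remove [hqaa] add [lsapj,bwl] -> 7 lines: ybpva cgh lsapj bwl jzdgt xfl mgz
Hunk 3: at line 4 remove [jzdgt,xfl] add [yzz,jbuat] -> 7 lines: ybpva cgh lsapj bwl yzz jbuat mgz
Hunk 4: at line 1 remove [lsapj,bwl] add [eexm] -> 6 lines: ybpva cgh eexm yzz jbuat mgz

Answer: ybpva
cgh
eexm
yzz
jbuat
mgz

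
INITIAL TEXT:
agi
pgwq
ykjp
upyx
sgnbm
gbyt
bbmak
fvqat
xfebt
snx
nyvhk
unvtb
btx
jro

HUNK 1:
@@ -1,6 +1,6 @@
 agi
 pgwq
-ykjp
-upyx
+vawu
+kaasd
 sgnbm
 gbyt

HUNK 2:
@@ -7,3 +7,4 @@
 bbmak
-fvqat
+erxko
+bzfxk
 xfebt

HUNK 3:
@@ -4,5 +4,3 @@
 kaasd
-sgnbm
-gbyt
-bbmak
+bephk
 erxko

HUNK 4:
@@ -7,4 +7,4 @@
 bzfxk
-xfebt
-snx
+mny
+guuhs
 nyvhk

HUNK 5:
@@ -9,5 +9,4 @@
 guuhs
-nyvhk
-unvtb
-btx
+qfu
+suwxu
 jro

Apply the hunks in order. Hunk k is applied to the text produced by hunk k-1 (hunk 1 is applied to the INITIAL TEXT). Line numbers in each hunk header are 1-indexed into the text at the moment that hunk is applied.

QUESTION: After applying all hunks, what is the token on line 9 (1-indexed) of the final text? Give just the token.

Answer: guuhs

Derivation:
Hunk 1: at line 1 remove [ykjp,upyx] add [vawu,kaasd] -> 14 lines: agi pgwq vawu kaasd sgnbm gbyt bbmak fvqat xfebt snx nyvhk unvtb btx jro
Hunk 2: at line 7 remove [fvqat] add [erxko,bzfxk] -> 15 lines: agi pgwq vawu kaasd sgnbm gbyt bbmak erxko bzfxk xfebt snx nyvhk unvtb btx jro
Hunk 3: at line 4 remove [sgnbm,gbyt,bbmak] add [bephk] -> 13 lines: agi pgwq vawu kaasd bephk erxko bzfxk xfebt snx nyvhk unvtb btx jro
Hunk 4: at line 7 remove [xfebt,snx] add [mny,guuhs] -> 13 lines: agi pgwq vawu kaasd bephk erxko bzfxk mny guuhs nyvhk unvtb btx jro
Hunk 5: at line 9 remove [nyvhk,unvtb,btx] add [qfu,suwxu] -> 12 lines: agi pgwq vawu kaasd bephk erxko bzfxk mny guuhs qfu suwxu jro
Final line 9: guuhs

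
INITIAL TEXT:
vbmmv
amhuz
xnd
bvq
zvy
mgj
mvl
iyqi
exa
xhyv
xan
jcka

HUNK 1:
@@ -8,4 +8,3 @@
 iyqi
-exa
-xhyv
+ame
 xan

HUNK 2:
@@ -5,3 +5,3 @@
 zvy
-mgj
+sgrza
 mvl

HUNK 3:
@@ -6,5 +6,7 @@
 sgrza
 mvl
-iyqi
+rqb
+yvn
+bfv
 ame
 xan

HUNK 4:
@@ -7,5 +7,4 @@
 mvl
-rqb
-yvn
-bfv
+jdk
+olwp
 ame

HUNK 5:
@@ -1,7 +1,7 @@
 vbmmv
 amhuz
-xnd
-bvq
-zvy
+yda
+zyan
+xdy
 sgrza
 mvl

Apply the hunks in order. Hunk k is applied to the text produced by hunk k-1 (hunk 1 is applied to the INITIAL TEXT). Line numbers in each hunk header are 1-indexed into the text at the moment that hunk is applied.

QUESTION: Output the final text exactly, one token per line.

Hunk 1: at line 8 remove [exa,xhyv] add [ame] -> 11 lines: vbmmv amhuz xnd bvq zvy mgj mvl iyqi ame xan jcka
Hunk 2: at line 5 remove [mgj] add [sgrza] -> 11 lines: vbmmv amhuz xnd bvq zvy sgrza mvl iyqi ame xan jcka
Hunk 3: at line 6 remove [iyqi] add [rqb,yvn,bfv] -> 13 lines: vbmmv amhuz xnd bvq zvy sgrza mvl rqb yvn bfv ame xan jcka
Hunk 4: at line 7 remove [rqb,yvn,bfv] add [jdk,olwp] -> 12 lines: vbmmv amhuz xnd bvq zvy sgrza mvl jdk olwp ame xan jcka
Hunk 5: at line 1 remove [xnd,bvq,zvy] add [yda,zyan,xdy] -> 12 lines: vbmmv amhuz yda zyan xdy sgrza mvl jdk olwp ame xan jcka

Answer: vbmmv
amhuz
yda
zyan
xdy
sgrza
mvl
jdk
olwp
ame
xan
jcka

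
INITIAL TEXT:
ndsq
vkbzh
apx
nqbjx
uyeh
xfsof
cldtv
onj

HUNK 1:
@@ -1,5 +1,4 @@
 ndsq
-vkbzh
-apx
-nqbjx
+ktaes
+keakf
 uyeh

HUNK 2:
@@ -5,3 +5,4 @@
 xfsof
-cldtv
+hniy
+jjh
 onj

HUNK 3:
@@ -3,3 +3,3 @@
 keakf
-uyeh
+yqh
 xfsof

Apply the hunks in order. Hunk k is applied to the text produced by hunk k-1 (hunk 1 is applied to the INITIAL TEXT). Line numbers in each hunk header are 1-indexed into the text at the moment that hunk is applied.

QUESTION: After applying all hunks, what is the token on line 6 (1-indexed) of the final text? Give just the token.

Hunk 1: at line 1 remove [vkbzh,apx,nqbjx] add [ktaes,keakf] -> 7 lines: ndsq ktaes keakf uyeh xfsof cldtv onj
Hunk 2: at line 5 remove [cldtv] add [hniy,jjh] -> 8 lines: ndsq ktaes keakf uyeh xfsof hniy jjh onj
Hunk 3: at line 3 remove [uyeh] add [yqh] -> 8 lines: ndsq ktaes keakf yqh xfsof hniy jjh onj
Final line 6: hniy

Answer: hniy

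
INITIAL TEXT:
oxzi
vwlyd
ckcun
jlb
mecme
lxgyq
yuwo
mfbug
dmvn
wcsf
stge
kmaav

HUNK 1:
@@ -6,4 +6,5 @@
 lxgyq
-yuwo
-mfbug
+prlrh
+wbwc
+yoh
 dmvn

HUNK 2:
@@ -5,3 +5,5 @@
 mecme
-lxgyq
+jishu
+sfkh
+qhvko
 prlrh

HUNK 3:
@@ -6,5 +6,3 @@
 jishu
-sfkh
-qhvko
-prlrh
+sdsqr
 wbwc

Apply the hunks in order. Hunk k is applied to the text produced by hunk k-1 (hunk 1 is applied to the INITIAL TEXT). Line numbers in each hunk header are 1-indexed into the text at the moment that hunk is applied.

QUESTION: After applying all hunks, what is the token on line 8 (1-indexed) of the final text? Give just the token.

Hunk 1: at line 6 remove [yuwo,mfbug] add [prlrh,wbwc,yoh] -> 13 lines: oxzi vwlyd ckcun jlb mecme lxgyq prlrh wbwc yoh dmvn wcsf stge kmaav
Hunk 2: at line 5 remove [lxgyq] add [jishu,sfkh,qhvko] -> 15 lines: oxzi vwlyd ckcun jlb mecme jishu sfkh qhvko prlrh wbwc yoh dmvn wcsf stge kmaav
Hunk 3: at line 6 remove [sfkh,qhvko,prlrh] add [sdsqr] -> 13 lines: oxzi vwlyd ckcun jlb mecme jishu sdsqr wbwc yoh dmvn wcsf stge kmaav
Final line 8: wbwc

Answer: wbwc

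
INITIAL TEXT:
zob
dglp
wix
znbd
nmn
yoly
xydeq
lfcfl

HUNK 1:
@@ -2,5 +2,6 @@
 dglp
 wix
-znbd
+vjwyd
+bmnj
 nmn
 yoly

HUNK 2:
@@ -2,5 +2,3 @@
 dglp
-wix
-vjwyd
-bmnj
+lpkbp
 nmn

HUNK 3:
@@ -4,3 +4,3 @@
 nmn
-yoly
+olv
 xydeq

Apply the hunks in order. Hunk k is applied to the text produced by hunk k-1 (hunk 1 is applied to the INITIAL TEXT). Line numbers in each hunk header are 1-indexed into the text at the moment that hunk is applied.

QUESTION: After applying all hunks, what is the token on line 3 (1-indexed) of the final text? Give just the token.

Answer: lpkbp

Derivation:
Hunk 1: at line 2 remove [znbd] add [vjwyd,bmnj] -> 9 lines: zob dglp wix vjwyd bmnj nmn yoly xydeq lfcfl
Hunk 2: at line 2 remove [wix,vjwyd,bmnj] add [lpkbp] -> 7 lines: zob dglp lpkbp nmn yoly xydeq lfcfl
Hunk 3: at line 4 remove [yoly] add [olv] -> 7 lines: zob dglp lpkbp nmn olv xydeq lfcfl
Final line 3: lpkbp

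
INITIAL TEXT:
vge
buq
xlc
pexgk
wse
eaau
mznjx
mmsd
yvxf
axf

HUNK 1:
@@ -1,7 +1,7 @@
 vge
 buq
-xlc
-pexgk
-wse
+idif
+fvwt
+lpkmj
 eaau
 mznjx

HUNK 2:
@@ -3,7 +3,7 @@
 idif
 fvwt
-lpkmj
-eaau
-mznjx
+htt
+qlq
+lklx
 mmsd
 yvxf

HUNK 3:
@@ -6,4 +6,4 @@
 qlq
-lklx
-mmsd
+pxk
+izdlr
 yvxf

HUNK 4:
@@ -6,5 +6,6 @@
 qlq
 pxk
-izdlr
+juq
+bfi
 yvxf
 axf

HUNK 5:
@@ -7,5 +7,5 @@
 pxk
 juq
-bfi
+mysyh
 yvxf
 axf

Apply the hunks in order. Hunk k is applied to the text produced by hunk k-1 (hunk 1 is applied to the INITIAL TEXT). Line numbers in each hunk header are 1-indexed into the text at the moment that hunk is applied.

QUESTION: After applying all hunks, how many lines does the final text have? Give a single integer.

Answer: 11

Derivation:
Hunk 1: at line 1 remove [xlc,pexgk,wse] add [idif,fvwt,lpkmj] -> 10 lines: vge buq idif fvwt lpkmj eaau mznjx mmsd yvxf axf
Hunk 2: at line 3 remove [lpkmj,eaau,mznjx] add [htt,qlq,lklx] -> 10 lines: vge buq idif fvwt htt qlq lklx mmsd yvxf axf
Hunk 3: at line 6 remove [lklx,mmsd] add [pxk,izdlr] -> 10 lines: vge buq idif fvwt htt qlq pxk izdlr yvxf axf
Hunk 4: at line 6 remove [izdlr] add [juq,bfi] -> 11 lines: vge buq idif fvwt htt qlq pxk juq bfi yvxf axf
Hunk 5: at line 7 remove [bfi] add [mysyh] -> 11 lines: vge buq idif fvwt htt qlq pxk juq mysyh yvxf axf
Final line count: 11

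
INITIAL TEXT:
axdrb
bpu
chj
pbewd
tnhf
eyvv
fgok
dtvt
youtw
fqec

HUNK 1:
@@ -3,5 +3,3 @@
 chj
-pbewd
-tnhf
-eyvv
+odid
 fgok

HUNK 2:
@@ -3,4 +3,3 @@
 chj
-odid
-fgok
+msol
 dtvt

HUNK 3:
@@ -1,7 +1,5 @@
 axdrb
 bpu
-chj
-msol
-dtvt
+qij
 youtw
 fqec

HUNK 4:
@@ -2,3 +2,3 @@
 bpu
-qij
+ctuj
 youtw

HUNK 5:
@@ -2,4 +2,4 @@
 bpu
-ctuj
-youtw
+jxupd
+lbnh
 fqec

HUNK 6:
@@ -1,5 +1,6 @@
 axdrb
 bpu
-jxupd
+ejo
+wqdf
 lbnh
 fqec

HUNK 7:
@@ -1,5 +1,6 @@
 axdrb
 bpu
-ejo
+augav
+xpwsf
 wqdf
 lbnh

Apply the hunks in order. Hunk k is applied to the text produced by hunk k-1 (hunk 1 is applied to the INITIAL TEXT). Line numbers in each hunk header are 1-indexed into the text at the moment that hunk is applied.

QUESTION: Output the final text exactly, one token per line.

Answer: axdrb
bpu
augav
xpwsf
wqdf
lbnh
fqec

Derivation:
Hunk 1: at line 3 remove [pbewd,tnhf,eyvv] add [odid] -> 8 lines: axdrb bpu chj odid fgok dtvt youtw fqec
Hunk 2: at line 3 remove [odid,fgok] add [msol] -> 7 lines: axdrb bpu chj msol dtvt youtw fqec
Hunk 3: at line 1 remove [chj,msol,dtvt] add [qij] -> 5 lines: axdrb bpu qij youtw fqec
Hunk 4: at line 2 remove [qij] add [ctuj] -> 5 lines: axdrb bpu ctuj youtw fqec
Hunk 5: at line 2 remove [ctuj,youtw] add [jxupd,lbnh] -> 5 lines: axdrb bpu jxupd lbnh fqec
Hunk 6: at line 1 remove [jxupd] add [ejo,wqdf] -> 6 lines: axdrb bpu ejo wqdf lbnh fqec
Hunk 7: at line 1 remove [ejo] add [augav,xpwsf] -> 7 lines: axdrb bpu augav xpwsf wqdf lbnh fqec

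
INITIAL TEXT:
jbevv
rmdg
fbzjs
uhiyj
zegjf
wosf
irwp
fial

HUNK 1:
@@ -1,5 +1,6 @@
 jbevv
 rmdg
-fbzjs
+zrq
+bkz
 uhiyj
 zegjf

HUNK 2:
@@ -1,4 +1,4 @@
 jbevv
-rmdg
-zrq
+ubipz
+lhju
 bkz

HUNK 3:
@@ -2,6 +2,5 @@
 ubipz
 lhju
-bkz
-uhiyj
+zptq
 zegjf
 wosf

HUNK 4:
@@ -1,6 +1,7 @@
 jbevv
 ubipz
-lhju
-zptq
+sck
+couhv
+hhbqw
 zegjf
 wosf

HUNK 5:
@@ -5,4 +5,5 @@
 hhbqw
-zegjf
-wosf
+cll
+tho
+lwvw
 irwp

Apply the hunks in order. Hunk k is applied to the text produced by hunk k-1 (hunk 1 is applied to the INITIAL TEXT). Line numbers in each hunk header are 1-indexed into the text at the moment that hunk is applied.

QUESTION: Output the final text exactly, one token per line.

Answer: jbevv
ubipz
sck
couhv
hhbqw
cll
tho
lwvw
irwp
fial

Derivation:
Hunk 1: at line 1 remove [fbzjs] add [zrq,bkz] -> 9 lines: jbevv rmdg zrq bkz uhiyj zegjf wosf irwp fial
Hunk 2: at line 1 remove [rmdg,zrq] add [ubipz,lhju] -> 9 lines: jbevv ubipz lhju bkz uhiyj zegjf wosf irwp fial
Hunk 3: at line 2 remove [bkz,uhiyj] add [zptq] -> 8 lines: jbevv ubipz lhju zptq zegjf wosf irwp fial
Hunk 4: at line 1 remove [lhju,zptq] add [sck,couhv,hhbqw] -> 9 lines: jbevv ubipz sck couhv hhbqw zegjf wosf irwp fial
Hunk 5: at line 5 remove [zegjf,wosf] add [cll,tho,lwvw] -> 10 lines: jbevv ubipz sck couhv hhbqw cll tho lwvw irwp fial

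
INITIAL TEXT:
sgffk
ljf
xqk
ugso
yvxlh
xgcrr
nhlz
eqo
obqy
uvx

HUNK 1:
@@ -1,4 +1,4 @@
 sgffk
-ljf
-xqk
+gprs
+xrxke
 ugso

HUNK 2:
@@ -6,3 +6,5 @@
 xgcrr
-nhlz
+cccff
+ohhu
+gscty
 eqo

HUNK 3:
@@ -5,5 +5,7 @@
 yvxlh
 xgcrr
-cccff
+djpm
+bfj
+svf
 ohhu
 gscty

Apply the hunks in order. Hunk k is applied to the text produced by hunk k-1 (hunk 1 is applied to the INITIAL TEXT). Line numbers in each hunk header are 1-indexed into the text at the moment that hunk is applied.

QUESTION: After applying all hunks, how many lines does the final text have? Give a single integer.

Answer: 14

Derivation:
Hunk 1: at line 1 remove [ljf,xqk] add [gprs,xrxke] -> 10 lines: sgffk gprs xrxke ugso yvxlh xgcrr nhlz eqo obqy uvx
Hunk 2: at line 6 remove [nhlz] add [cccff,ohhu,gscty] -> 12 lines: sgffk gprs xrxke ugso yvxlh xgcrr cccff ohhu gscty eqo obqy uvx
Hunk 3: at line 5 remove [cccff] add [djpm,bfj,svf] -> 14 lines: sgffk gprs xrxke ugso yvxlh xgcrr djpm bfj svf ohhu gscty eqo obqy uvx
Final line count: 14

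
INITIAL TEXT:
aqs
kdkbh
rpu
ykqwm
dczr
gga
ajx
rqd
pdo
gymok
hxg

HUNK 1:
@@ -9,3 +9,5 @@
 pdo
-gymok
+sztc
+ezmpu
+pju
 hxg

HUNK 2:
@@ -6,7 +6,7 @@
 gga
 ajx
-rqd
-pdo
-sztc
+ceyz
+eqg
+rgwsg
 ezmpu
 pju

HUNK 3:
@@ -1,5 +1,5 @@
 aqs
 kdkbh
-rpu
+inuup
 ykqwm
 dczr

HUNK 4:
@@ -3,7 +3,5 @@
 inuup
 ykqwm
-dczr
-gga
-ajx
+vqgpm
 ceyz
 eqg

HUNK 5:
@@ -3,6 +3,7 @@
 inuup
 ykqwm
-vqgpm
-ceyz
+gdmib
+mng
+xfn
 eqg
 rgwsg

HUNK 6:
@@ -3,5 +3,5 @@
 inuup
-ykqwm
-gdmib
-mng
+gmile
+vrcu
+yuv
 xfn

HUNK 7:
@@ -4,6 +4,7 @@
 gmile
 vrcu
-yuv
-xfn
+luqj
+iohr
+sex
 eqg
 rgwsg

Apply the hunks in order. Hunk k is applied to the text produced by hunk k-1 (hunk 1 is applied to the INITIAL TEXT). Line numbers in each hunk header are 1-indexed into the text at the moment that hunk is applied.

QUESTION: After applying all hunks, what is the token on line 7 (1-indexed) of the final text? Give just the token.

Hunk 1: at line 9 remove [gymok] add [sztc,ezmpu,pju] -> 13 lines: aqs kdkbh rpu ykqwm dczr gga ajx rqd pdo sztc ezmpu pju hxg
Hunk 2: at line 6 remove [rqd,pdo,sztc] add [ceyz,eqg,rgwsg] -> 13 lines: aqs kdkbh rpu ykqwm dczr gga ajx ceyz eqg rgwsg ezmpu pju hxg
Hunk 3: at line 1 remove [rpu] add [inuup] -> 13 lines: aqs kdkbh inuup ykqwm dczr gga ajx ceyz eqg rgwsg ezmpu pju hxg
Hunk 4: at line 3 remove [dczr,gga,ajx] add [vqgpm] -> 11 lines: aqs kdkbh inuup ykqwm vqgpm ceyz eqg rgwsg ezmpu pju hxg
Hunk 5: at line 3 remove [vqgpm,ceyz] add [gdmib,mng,xfn] -> 12 lines: aqs kdkbh inuup ykqwm gdmib mng xfn eqg rgwsg ezmpu pju hxg
Hunk 6: at line 3 remove [ykqwm,gdmib,mng] add [gmile,vrcu,yuv] -> 12 lines: aqs kdkbh inuup gmile vrcu yuv xfn eqg rgwsg ezmpu pju hxg
Hunk 7: at line 4 remove [yuv,xfn] add [luqj,iohr,sex] -> 13 lines: aqs kdkbh inuup gmile vrcu luqj iohr sex eqg rgwsg ezmpu pju hxg
Final line 7: iohr

Answer: iohr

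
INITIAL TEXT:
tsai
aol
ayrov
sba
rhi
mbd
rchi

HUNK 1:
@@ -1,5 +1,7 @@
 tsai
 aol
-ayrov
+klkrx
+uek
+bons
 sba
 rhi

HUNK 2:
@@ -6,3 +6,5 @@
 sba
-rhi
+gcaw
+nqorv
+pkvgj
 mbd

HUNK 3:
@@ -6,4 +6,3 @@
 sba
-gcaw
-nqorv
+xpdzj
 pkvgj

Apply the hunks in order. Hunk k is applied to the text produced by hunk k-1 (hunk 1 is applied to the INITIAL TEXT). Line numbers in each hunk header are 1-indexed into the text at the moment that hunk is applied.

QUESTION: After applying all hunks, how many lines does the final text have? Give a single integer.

Hunk 1: at line 1 remove [ayrov] add [klkrx,uek,bons] -> 9 lines: tsai aol klkrx uek bons sba rhi mbd rchi
Hunk 2: at line 6 remove [rhi] add [gcaw,nqorv,pkvgj] -> 11 lines: tsai aol klkrx uek bons sba gcaw nqorv pkvgj mbd rchi
Hunk 3: at line 6 remove [gcaw,nqorv] add [xpdzj] -> 10 lines: tsai aol klkrx uek bons sba xpdzj pkvgj mbd rchi
Final line count: 10

Answer: 10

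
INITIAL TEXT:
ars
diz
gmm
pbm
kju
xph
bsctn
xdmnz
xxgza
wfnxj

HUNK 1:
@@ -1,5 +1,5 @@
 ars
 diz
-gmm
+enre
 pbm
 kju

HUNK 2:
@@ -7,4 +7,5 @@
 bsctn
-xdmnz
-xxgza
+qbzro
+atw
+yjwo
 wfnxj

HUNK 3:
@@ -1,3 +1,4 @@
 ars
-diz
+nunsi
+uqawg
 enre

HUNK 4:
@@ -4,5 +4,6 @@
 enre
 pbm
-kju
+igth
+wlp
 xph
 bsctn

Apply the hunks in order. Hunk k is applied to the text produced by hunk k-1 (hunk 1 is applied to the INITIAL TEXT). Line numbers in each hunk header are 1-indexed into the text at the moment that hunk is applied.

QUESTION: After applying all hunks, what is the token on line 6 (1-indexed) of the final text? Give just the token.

Hunk 1: at line 1 remove [gmm] add [enre] -> 10 lines: ars diz enre pbm kju xph bsctn xdmnz xxgza wfnxj
Hunk 2: at line 7 remove [xdmnz,xxgza] add [qbzro,atw,yjwo] -> 11 lines: ars diz enre pbm kju xph bsctn qbzro atw yjwo wfnxj
Hunk 3: at line 1 remove [diz] add [nunsi,uqawg] -> 12 lines: ars nunsi uqawg enre pbm kju xph bsctn qbzro atw yjwo wfnxj
Hunk 4: at line 4 remove [kju] add [igth,wlp] -> 13 lines: ars nunsi uqawg enre pbm igth wlp xph bsctn qbzro atw yjwo wfnxj
Final line 6: igth

Answer: igth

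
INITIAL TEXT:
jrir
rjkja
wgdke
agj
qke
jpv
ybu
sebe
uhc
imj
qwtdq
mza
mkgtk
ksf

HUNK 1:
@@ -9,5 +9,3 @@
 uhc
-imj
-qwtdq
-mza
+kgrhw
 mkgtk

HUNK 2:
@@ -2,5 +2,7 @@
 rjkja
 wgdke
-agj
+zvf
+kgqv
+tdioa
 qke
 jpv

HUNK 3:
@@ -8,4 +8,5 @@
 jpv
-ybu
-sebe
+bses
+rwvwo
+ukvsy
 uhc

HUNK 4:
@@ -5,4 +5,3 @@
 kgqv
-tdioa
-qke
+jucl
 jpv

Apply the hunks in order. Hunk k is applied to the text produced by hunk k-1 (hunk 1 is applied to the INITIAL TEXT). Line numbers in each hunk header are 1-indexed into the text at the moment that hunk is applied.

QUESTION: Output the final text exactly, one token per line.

Hunk 1: at line 9 remove [imj,qwtdq,mza] add [kgrhw] -> 12 lines: jrir rjkja wgdke agj qke jpv ybu sebe uhc kgrhw mkgtk ksf
Hunk 2: at line 2 remove [agj] add [zvf,kgqv,tdioa] -> 14 lines: jrir rjkja wgdke zvf kgqv tdioa qke jpv ybu sebe uhc kgrhw mkgtk ksf
Hunk 3: at line 8 remove [ybu,sebe] add [bses,rwvwo,ukvsy] -> 15 lines: jrir rjkja wgdke zvf kgqv tdioa qke jpv bses rwvwo ukvsy uhc kgrhw mkgtk ksf
Hunk 4: at line 5 remove [tdioa,qke] add [jucl] -> 14 lines: jrir rjkja wgdke zvf kgqv jucl jpv bses rwvwo ukvsy uhc kgrhw mkgtk ksf

Answer: jrir
rjkja
wgdke
zvf
kgqv
jucl
jpv
bses
rwvwo
ukvsy
uhc
kgrhw
mkgtk
ksf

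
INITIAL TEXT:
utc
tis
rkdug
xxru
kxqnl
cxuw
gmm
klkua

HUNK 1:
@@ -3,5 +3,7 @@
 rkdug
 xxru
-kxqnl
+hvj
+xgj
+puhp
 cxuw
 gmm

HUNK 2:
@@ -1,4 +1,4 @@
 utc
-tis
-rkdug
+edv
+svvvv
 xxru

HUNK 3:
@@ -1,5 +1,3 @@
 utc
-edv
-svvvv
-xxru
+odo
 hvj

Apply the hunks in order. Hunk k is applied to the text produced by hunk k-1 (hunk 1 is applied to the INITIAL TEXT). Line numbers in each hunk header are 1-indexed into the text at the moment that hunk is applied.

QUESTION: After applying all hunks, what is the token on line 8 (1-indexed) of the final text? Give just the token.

Hunk 1: at line 3 remove [kxqnl] add [hvj,xgj,puhp] -> 10 lines: utc tis rkdug xxru hvj xgj puhp cxuw gmm klkua
Hunk 2: at line 1 remove [tis,rkdug] add [edv,svvvv] -> 10 lines: utc edv svvvv xxru hvj xgj puhp cxuw gmm klkua
Hunk 3: at line 1 remove [edv,svvvv,xxru] add [odo] -> 8 lines: utc odo hvj xgj puhp cxuw gmm klkua
Final line 8: klkua

Answer: klkua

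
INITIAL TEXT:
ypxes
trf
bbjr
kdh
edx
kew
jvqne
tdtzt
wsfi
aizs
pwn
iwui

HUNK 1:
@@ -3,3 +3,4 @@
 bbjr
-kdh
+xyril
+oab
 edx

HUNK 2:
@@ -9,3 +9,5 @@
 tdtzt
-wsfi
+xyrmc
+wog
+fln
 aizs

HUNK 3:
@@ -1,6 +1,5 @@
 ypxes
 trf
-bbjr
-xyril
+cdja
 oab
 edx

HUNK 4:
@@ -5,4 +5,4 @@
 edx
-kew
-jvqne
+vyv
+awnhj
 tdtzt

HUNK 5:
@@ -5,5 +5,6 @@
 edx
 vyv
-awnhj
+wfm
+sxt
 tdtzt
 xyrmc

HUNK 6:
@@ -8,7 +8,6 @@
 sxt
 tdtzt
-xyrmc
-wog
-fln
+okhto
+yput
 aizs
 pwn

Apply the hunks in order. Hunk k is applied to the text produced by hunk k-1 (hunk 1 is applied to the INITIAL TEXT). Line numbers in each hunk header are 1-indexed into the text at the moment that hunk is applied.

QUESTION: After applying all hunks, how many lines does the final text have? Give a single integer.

Hunk 1: at line 3 remove [kdh] add [xyril,oab] -> 13 lines: ypxes trf bbjr xyril oab edx kew jvqne tdtzt wsfi aizs pwn iwui
Hunk 2: at line 9 remove [wsfi] add [xyrmc,wog,fln] -> 15 lines: ypxes trf bbjr xyril oab edx kew jvqne tdtzt xyrmc wog fln aizs pwn iwui
Hunk 3: at line 1 remove [bbjr,xyril] add [cdja] -> 14 lines: ypxes trf cdja oab edx kew jvqne tdtzt xyrmc wog fln aizs pwn iwui
Hunk 4: at line 5 remove [kew,jvqne] add [vyv,awnhj] -> 14 lines: ypxes trf cdja oab edx vyv awnhj tdtzt xyrmc wog fln aizs pwn iwui
Hunk 5: at line 5 remove [awnhj] add [wfm,sxt] -> 15 lines: ypxes trf cdja oab edx vyv wfm sxt tdtzt xyrmc wog fln aizs pwn iwui
Hunk 6: at line 8 remove [xyrmc,wog,fln] add [okhto,yput] -> 14 lines: ypxes trf cdja oab edx vyv wfm sxt tdtzt okhto yput aizs pwn iwui
Final line count: 14

Answer: 14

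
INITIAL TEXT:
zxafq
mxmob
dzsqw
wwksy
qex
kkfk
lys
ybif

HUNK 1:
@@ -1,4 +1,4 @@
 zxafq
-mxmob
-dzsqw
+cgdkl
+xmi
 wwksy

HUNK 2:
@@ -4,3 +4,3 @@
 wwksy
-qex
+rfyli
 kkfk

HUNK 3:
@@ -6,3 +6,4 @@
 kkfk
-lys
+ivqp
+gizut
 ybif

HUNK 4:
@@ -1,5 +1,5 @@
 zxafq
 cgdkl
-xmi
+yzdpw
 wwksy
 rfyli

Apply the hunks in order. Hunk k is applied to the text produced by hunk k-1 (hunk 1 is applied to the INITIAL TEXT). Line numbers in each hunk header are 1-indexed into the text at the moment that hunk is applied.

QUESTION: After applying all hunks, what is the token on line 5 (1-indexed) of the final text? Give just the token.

Hunk 1: at line 1 remove [mxmob,dzsqw] add [cgdkl,xmi] -> 8 lines: zxafq cgdkl xmi wwksy qex kkfk lys ybif
Hunk 2: at line 4 remove [qex] add [rfyli] -> 8 lines: zxafq cgdkl xmi wwksy rfyli kkfk lys ybif
Hunk 3: at line 6 remove [lys] add [ivqp,gizut] -> 9 lines: zxafq cgdkl xmi wwksy rfyli kkfk ivqp gizut ybif
Hunk 4: at line 1 remove [xmi] add [yzdpw] -> 9 lines: zxafq cgdkl yzdpw wwksy rfyli kkfk ivqp gizut ybif
Final line 5: rfyli

Answer: rfyli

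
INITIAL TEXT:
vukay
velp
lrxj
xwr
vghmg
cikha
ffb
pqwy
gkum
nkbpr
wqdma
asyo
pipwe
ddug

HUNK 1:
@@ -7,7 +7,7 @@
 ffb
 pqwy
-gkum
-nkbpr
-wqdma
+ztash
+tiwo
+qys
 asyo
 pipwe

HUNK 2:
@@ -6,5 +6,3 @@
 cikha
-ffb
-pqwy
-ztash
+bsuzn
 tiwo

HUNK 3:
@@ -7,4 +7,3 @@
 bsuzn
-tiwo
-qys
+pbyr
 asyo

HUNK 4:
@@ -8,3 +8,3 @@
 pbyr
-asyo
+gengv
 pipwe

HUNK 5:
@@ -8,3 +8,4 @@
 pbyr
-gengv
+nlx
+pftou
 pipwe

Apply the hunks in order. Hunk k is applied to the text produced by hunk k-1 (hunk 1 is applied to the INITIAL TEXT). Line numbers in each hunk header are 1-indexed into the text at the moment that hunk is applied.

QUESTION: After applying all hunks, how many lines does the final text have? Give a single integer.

Answer: 12

Derivation:
Hunk 1: at line 7 remove [gkum,nkbpr,wqdma] add [ztash,tiwo,qys] -> 14 lines: vukay velp lrxj xwr vghmg cikha ffb pqwy ztash tiwo qys asyo pipwe ddug
Hunk 2: at line 6 remove [ffb,pqwy,ztash] add [bsuzn] -> 12 lines: vukay velp lrxj xwr vghmg cikha bsuzn tiwo qys asyo pipwe ddug
Hunk 3: at line 7 remove [tiwo,qys] add [pbyr] -> 11 lines: vukay velp lrxj xwr vghmg cikha bsuzn pbyr asyo pipwe ddug
Hunk 4: at line 8 remove [asyo] add [gengv] -> 11 lines: vukay velp lrxj xwr vghmg cikha bsuzn pbyr gengv pipwe ddug
Hunk 5: at line 8 remove [gengv] add [nlx,pftou] -> 12 lines: vukay velp lrxj xwr vghmg cikha bsuzn pbyr nlx pftou pipwe ddug
Final line count: 12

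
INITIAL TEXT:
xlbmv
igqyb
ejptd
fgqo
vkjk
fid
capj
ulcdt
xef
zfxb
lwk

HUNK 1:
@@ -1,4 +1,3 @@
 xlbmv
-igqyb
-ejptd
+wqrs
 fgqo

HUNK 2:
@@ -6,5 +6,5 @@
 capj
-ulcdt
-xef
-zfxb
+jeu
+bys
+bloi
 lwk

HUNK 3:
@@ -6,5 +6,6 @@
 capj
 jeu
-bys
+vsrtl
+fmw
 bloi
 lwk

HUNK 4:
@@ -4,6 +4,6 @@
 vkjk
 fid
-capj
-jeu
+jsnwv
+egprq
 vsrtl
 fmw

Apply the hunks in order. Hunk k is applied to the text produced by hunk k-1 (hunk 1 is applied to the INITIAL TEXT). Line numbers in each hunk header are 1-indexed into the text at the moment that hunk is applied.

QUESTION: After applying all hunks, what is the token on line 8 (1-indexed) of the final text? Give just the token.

Answer: vsrtl

Derivation:
Hunk 1: at line 1 remove [igqyb,ejptd] add [wqrs] -> 10 lines: xlbmv wqrs fgqo vkjk fid capj ulcdt xef zfxb lwk
Hunk 2: at line 6 remove [ulcdt,xef,zfxb] add [jeu,bys,bloi] -> 10 lines: xlbmv wqrs fgqo vkjk fid capj jeu bys bloi lwk
Hunk 3: at line 6 remove [bys] add [vsrtl,fmw] -> 11 lines: xlbmv wqrs fgqo vkjk fid capj jeu vsrtl fmw bloi lwk
Hunk 4: at line 4 remove [capj,jeu] add [jsnwv,egprq] -> 11 lines: xlbmv wqrs fgqo vkjk fid jsnwv egprq vsrtl fmw bloi lwk
Final line 8: vsrtl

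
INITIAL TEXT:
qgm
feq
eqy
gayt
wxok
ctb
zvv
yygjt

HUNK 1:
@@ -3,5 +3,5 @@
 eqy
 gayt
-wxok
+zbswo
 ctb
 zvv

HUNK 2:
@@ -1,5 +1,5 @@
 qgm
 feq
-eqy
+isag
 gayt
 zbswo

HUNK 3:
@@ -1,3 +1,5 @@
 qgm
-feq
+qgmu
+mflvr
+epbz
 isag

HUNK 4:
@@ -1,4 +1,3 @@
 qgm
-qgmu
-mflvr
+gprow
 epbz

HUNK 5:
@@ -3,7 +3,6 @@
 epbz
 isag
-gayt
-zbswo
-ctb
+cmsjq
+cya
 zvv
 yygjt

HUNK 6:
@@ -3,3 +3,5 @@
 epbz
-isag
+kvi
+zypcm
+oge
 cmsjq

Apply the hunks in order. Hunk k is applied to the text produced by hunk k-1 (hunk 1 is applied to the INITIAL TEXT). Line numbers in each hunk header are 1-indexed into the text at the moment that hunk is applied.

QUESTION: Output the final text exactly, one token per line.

Answer: qgm
gprow
epbz
kvi
zypcm
oge
cmsjq
cya
zvv
yygjt

Derivation:
Hunk 1: at line 3 remove [wxok] add [zbswo] -> 8 lines: qgm feq eqy gayt zbswo ctb zvv yygjt
Hunk 2: at line 1 remove [eqy] add [isag] -> 8 lines: qgm feq isag gayt zbswo ctb zvv yygjt
Hunk 3: at line 1 remove [feq] add [qgmu,mflvr,epbz] -> 10 lines: qgm qgmu mflvr epbz isag gayt zbswo ctb zvv yygjt
Hunk 4: at line 1 remove [qgmu,mflvr] add [gprow] -> 9 lines: qgm gprow epbz isag gayt zbswo ctb zvv yygjt
Hunk 5: at line 3 remove [gayt,zbswo,ctb] add [cmsjq,cya] -> 8 lines: qgm gprow epbz isag cmsjq cya zvv yygjt
Hunk 6: at line 3 remove [isag] add [kvi,zypcm,oge] -> 10 lines: qgm gprow epbz kvi zypcm oge cmsjq cya zvv yygjt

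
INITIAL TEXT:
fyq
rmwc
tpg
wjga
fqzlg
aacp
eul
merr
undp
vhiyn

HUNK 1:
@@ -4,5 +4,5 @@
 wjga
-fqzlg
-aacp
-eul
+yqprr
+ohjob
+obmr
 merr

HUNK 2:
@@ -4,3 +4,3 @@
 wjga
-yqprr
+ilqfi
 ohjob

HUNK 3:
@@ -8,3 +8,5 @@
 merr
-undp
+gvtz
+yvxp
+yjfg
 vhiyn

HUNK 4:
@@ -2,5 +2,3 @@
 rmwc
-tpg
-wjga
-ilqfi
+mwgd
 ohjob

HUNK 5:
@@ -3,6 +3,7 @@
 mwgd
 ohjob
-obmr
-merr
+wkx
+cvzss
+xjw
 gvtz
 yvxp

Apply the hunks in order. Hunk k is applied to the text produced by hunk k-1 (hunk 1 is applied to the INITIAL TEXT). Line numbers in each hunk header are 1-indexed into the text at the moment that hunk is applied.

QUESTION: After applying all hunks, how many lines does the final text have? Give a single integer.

Hunk 1: at line 4 remove [fqzlg,aacp,eul] add [yqprr,ohjob,obmr] -> 10 lines: fyq rmwc tpg wjga yqprr ohjob obmr merr undp vhiyn
Hunk 2: at line 4 remove [yqprr] add [ilqfi] -> 10 lines: fyq rmwc tpg wjga ilqfi ohjob obmr merr undp vhiyn
Hunk 3: at line 8 remove [undp] add [gvtz,yvxp,yjfg] -> 12 lines: fyq rmwc tpg wjga ilqfi ohjob obmr merr gvtz yvxp yjfg vhiyn
Hunk 4: at line 2 remove [tpg,wjga,ilqfi] add [mwgd] -> 10 lines: fyq rmwc mwgd ohjob obmr merr gvtz yvxp yjfg vhiyn
Hunk 5: at line 3 remove [obmr,merr] add [wkx,cvzss,xjw] -> 11 lines: fyq rmwc mwgd ohjob wkx cvzss xjw gvtz yvxp yjfg vhiyn
Final line count: 11

Answer: 11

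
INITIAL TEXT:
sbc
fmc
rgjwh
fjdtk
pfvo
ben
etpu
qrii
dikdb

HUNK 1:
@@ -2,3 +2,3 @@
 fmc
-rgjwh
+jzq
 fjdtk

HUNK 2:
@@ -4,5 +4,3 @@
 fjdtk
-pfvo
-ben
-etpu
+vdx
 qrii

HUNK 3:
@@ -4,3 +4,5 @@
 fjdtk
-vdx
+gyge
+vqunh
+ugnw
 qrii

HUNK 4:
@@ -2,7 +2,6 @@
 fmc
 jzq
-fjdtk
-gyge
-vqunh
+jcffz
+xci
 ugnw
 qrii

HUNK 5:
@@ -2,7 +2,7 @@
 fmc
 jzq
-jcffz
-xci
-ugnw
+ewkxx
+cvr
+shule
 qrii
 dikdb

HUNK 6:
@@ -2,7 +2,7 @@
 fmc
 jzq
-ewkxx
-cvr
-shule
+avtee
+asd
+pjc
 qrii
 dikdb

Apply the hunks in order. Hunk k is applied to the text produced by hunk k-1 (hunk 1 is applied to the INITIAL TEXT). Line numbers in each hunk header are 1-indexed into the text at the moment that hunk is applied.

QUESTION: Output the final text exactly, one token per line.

Hunk 1: at line 2 remove [rgjwh] add [jzq] -> 9 lines: sbc fmc jzq fjdtk pfvo ben etpu qrii dikdb
Hunk 2: at line 4 remove [pfvo,ben,etpu] add [vdx] -> 7 lines: sbc fmc jzq fjdtk vdx qrii dikdb
Hunk 3: at line 4 remove [vdx] add [gyge,vqunh,ugnw] -> 9 lines: sbc fmc jzq fjdtk gyge vqunh ugnw qrii dikdb
Hunk 4: at line 2 remove [fjdtk,gyge,vqunh] add [jcffz,xci] -> 8 lines: sbc fmc jzq jcffz xci ugnw qrii dikdb
Hunk 5: at line 2 remove [jcffz,xci,ugnw] add [ewkxx,cvr,shule] -> 8 lines: sbc fmc jzq ewkxx cvr shule qrii dikdb
Hunk 6: at line 2 remove [ewkxx,cvr,shule] add [avtee,asd,pjc] -> 8 lines: sbc fmc jzq avtee asd pjc qrii dikdb

Answer: sbc
fmc
jzq
avtee
asd
pjc
qrii
dikdb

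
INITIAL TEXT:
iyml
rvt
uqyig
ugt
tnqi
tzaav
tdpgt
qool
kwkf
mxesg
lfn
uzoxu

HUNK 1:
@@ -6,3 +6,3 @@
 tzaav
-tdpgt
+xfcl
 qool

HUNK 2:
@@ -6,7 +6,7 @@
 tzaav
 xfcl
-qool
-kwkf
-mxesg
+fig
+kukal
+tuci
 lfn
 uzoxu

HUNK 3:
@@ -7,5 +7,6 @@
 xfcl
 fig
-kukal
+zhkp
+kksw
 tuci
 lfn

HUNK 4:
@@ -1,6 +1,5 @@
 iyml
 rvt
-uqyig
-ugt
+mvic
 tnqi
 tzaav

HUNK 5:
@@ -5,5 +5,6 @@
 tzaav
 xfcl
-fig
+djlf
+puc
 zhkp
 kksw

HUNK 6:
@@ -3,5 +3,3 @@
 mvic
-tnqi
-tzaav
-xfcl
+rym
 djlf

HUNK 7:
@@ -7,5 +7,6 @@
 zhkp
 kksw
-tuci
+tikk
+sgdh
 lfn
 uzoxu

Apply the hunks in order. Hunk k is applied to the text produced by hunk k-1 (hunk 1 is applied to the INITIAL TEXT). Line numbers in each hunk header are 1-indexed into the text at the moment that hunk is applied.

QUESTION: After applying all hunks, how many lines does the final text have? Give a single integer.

Answer: 12

Derivation:
Hunk 1: at line 6 remove [tdpgt] add [xfcl] -> 12 lines: iyml rvt uqyig ugt tnqi tzaav xfcl qool kwkf mxesg lfn uzoxu
Hunk 2: at line 6 remove [qool,kwkf,mxesg] add [fig,kukal,tuci] -> 12 lines: iyml rvt uqyig ugt tnqi tzaav xfcl fig kukal tuci lfn uzoxu
Hunk 3: at line 7 remove [kukal] add [zhkp,kksw] -> 13 lines: iyml rvt uqyig ugt tnqi tzaav xfcl fig zhkp kksw tuci lfn uzoxu
Hunk 4: at line 1 remove [uqyig,ugt] add [mvic] -> 12 lines: iyml rvt mvic tnqi tzaav xfcl fig zhkp kksw tuci lfn uzoxu
Hunk 5: at line 5 remove [fig] add [djlf,puc] -> 13 lines: iyml rvt mvic tnqi tzaav xfcl djlf puc zhkp kksw tuci lfn uzoxu
Hunk 6: at line 3 remove [tnqi,tzaav,xfcl] add [rym] -> 11 lines: iyml rvt mvic rym djlf puc zhkp kksw tuci lfn uzoxu
Hunk 7: at line 7 remove [tuci] add [tikk,sgdh] -> 12 lines: iyml rvt mvic rym djlf puc zhkp kksw tikk sgdh lfn uzoxu
Final line count: 12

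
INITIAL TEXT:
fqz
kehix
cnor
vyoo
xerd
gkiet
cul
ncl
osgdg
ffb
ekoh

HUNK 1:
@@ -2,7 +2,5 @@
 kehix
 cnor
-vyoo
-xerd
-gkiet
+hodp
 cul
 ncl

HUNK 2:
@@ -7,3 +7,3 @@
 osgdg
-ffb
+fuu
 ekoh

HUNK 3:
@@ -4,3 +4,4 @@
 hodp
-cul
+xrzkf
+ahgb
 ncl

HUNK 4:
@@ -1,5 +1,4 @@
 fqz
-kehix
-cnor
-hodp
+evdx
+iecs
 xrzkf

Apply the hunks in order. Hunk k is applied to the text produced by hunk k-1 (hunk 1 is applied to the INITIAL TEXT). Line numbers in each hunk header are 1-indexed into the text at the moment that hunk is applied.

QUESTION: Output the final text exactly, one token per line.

Hunk 1: at line 2 remove [vyoo,xerd,gkiet] add [hodp] -> 9 lines: fqz kehix cnor hodp cul ncl osgdg ffb ekoh
Hunk 2: at line 7 remove [ffb] add [fuu] -> 9 lines: fqz kehix cnor hodp cul ncl osgdg fuu ekoh
Hunk 3: at line 4 remove [cul] add [xrzkf,ahgb] -> 10 lines: fqz kehix cnor hodp xrzkf ahgb ncl osgdg fuu ekoh
Hunk 4: at line 1 remove [kehix,cnor,hodp] add [evdx,iecs] -> 9 lines: fqz evdx iecs xrzkf ahgb ncl osgdg fuu ekoh

Answer: fqz
evdx
iecs
xrzkf
ahgb
ncl
osgdg
fuu
ekoh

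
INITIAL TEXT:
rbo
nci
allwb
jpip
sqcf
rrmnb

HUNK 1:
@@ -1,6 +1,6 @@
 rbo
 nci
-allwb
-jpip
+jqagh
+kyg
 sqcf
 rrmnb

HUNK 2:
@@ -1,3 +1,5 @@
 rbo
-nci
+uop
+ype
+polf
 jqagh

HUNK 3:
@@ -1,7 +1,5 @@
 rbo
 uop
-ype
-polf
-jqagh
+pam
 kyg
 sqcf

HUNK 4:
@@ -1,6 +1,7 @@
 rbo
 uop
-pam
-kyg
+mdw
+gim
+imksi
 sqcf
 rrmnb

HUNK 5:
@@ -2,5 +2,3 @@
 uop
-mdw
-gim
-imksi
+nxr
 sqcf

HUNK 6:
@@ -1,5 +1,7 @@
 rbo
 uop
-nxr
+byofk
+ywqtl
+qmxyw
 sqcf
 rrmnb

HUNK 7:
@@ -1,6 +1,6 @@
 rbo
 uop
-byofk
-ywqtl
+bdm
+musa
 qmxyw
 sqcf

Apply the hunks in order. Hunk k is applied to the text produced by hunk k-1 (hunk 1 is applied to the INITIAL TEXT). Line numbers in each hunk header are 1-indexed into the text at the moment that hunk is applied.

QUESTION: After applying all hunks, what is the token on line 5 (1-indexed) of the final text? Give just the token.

Answer: qmxyw

Derivation:
Hunk 1: at line 1 remove [allwb,jpip] add [jqagh,kyg] -> 6 lines: rbo nci jqagh kyg sqcf rrmnb
Hunk 2: at line 1 remove [nci] add [uop,ype,polf] -> 8 lines: rbo uop ype polf jqagh kyg sqcf rrmnb
Hunk 3: at line 1 remove [ype,polf,jqagh] add [pam] -> 6 lines: rbo uop pam kyg sqcf rrmnb
Hunk 4: at line 1 remove [pam,kyg] add [mdw,gim,imksi] -> 7 lines: rbo uop mdw gim imksi sqcf rrmnb
Hunk 5: at line 2 remove [mdw,gim,imksi] add [nxr] -> 5 lines: rbo uop nxr sqcf rrmnb
Hunk 6: at line 1 remove [nxr] add [byofk,ywqtl,qmxyw] -> 7 lines: rbo uop byofk ywqtl qmxyw sqcf rrmnb
Hunk 7: at line 1 remove [byofk,ywqtl] add [bdm,musa] -> 7 lines: rbo uop bdm musa qmxyw sqcf rrmnb
Final line 5: qmxyw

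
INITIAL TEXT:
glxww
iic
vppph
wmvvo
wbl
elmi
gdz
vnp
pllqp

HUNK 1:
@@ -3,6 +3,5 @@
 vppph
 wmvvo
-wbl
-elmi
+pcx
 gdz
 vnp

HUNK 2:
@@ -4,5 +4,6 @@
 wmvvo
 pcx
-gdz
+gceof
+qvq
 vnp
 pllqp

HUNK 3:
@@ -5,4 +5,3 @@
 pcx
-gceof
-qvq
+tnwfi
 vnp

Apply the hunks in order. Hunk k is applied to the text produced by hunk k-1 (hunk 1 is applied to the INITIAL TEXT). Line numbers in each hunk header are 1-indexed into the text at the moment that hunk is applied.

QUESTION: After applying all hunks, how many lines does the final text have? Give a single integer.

Answer: 8

Derivation:
Hunk 1: at line 3 remove [wbl,elmi] add [pcx] -> 8 lines: glxww iic vppph wmvvo pcx gdz vnp pllqp
Hunk 2: at line 4 remove [gdz] add [gceof,qvq] -> 9 lines: glxww iic vppph wmvvo pcx gceof qvq vnp pllqp
Hunk 3: at line 5 remove [gceof,qvq] add [tnwfi] -> 8 lines: glxww iic vppph wmvvo pcx tnwfi vnp pllqp
Final line count: 8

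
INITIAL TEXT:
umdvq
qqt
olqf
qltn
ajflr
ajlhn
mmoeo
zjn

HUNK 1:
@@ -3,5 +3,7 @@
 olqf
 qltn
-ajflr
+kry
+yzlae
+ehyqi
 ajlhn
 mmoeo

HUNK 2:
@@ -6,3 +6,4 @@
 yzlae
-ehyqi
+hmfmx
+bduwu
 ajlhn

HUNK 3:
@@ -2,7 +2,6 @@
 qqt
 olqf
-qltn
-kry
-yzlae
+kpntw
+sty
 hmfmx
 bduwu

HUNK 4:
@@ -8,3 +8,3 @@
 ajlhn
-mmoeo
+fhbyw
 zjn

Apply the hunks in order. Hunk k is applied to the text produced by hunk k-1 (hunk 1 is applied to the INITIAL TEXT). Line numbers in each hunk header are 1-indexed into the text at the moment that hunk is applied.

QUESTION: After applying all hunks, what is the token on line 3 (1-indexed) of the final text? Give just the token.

Hunk 1: at line 3 remove [ajflr] add [kry,yzlae,ehyqi] -> 10 lines: umdvq qqt olqf qltn kry yzlae ehyqi ajlhn mmoeo zjn
Hunk 2: at line 6 remove [ehyqi] add [hmfmx,bduwu] -> 11 lines: umdvq qqt olqf qltn kry yzlae hmfmx bduwu ajlhn mmoeo zjn
Hunk 3: at line 2 remove [qltn,kry,yzlae] add [kpntw,sty] -> 10 lines: umdvq qqt olqf kpntw sty hmfmx bduwu ajlhn mmoeo zjn
Hunk 4: at line 8 remove [mmoeo] add [fhbyw] -> 10 lines: umdvq qqt olqf kpntw sty hmfmx bduwu ajlhn fhbyw zjn
Final line 3: olqf

Answer: olqf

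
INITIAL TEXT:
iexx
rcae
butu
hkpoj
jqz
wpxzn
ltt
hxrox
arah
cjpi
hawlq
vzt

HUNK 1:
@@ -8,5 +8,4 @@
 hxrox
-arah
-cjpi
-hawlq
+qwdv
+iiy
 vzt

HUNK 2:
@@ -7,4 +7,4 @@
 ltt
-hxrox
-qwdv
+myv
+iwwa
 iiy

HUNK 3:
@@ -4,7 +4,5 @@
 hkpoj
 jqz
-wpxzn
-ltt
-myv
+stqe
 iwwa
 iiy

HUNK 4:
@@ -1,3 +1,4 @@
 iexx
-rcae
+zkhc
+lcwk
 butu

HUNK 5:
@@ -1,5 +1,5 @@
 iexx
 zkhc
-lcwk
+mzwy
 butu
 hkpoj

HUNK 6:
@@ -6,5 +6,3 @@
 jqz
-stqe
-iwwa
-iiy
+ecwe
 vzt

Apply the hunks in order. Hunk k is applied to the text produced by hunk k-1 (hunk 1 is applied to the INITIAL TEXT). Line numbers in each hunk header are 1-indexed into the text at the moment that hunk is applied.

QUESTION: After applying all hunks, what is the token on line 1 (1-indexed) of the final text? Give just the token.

Hunk 1: at line 8 remove [arah,cjpi,hawlq] add [qwdv,iiy] -> 11 lines: iexx rcae butu hkpoj jqz wpxzn ltt hxrox qwdv iiy vzt
Hunk 2: at line 7 remove [hxrox,qwdv] add [myv,iwwa] -> 11 lines: iexx rcae butu hkpoj jqz wpxzn ltt myv iwwa iiy vzt
Hunk 3: at line 4 remove [wpxzn,ltt,myv] add [stqe] -> 9 lines: iexx rcae butu hkpoj jqz stqe iwwa iiy vzt
Hunk 4: at line 1 remove [rcae] add [zkhc,lcwk] -> 10 lines: iexx zkhc lcwk butu hkpoj jqz stqe iwwa iiy vzt
Hunk 5: at line 1 remove [lcwk] add [mzwy] -> 10 lines: iexx zkhc mzwy butu hkpoj jqz stqe iwwa iiy vzt
Hunk 6: at line 6 remove [stqe,iwwa,iiy] add [ecwe] -> 8 lines: iexx zkhc mzwy butu hkpoj jqz ecwe vzt
Final line 1: iexx

Answer: iexx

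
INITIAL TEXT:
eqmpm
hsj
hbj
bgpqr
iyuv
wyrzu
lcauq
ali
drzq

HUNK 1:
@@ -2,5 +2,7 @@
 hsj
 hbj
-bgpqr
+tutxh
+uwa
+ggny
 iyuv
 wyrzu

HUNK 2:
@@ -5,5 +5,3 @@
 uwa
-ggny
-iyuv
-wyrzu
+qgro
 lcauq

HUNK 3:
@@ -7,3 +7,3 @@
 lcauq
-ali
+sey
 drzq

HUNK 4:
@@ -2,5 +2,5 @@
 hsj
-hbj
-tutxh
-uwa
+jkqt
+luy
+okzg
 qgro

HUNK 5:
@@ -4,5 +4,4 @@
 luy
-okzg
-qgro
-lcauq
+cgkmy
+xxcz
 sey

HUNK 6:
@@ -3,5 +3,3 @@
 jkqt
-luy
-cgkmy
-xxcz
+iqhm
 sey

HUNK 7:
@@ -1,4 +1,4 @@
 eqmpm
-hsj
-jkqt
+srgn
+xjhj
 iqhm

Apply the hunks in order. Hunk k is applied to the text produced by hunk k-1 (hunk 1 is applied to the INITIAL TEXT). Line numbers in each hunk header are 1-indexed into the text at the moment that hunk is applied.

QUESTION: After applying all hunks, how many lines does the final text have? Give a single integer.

Answer: 6

Derivation:
Hunk 1: at line 2 remove [bgpqr] add [tutxh,uwa,ggny] -> 11 lines: eqmpm hsj hbj tutxh uwa ggny iyuv wyrzu lcauq ali drzq
Hunk 2: at line 5 remove [ggny,iyuv,wyrzu] add [qgro] -> 9 lines: eqmpm hsj hbj tutxh uwa qgro lcauq ali drzq
Hunk 3: at line 7 remove [ali] add [sey] -> 9 lines: eqmpm hsj hbj tutxh uwa qgro lcauq sey drzq
Hunk 4: at line 2 remove [hbj,tutxh,uwa] add [jkqt,luy,okzg] -> 9 lines: eqmpm hsj jkqt luy okzg qgro lcauq sey drzq
Hunk 5: at line 4 remove [okzg,qgro,lcauq] add [cgkmy,xxcz] -> 8 lines: eqmpm hsj jkqt luy cgkmy xxcz sey drzq
Hunk 6: at line 3 remove [luy,cgkmy,xxcz] add [iqhm] -> 6 lines: eqmpm hsj jkqt iqhm sey drzq
Hunk 7: at line 1 remove [hsj,jkqt] add [srgn,xjhj] -> 6 lines: eqmpm srgn xjhj iqhm sey drzq
Final line count: 6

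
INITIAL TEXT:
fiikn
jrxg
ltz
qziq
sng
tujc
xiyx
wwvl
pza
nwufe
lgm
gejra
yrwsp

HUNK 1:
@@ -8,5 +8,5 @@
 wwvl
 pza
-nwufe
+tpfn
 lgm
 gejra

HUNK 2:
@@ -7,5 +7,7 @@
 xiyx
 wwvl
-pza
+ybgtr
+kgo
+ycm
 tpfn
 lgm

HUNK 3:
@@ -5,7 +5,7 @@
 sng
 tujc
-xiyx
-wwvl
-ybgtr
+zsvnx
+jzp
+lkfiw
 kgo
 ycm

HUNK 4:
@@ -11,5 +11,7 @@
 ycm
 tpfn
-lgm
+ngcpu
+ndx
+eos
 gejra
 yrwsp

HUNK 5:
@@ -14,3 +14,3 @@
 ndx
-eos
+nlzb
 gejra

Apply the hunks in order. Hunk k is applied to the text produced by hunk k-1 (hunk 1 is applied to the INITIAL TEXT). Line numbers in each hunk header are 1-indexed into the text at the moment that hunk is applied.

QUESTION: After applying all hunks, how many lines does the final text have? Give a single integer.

Answer: 17

Derivation:
Hunk 1: at line 8 remove [nwufe] add [tpfn] -> 13 lines: fiikn jrxg ltz qziq sng tujc xiyx wwvl pza tpfn lgm gejra yrwsp
Hunk 2: at line 7 remove [pza] add [ybgtr,kgo,ycm] -> 15 lines: fiikn jrxg ltz qziq sng tujc xiyx wwvl ybgtr kgo ycm tpfn lgm gejra yrwsp
Hunk 3: at line 5 remove [xiyx,wwvl,ybgtr] add [zsvnx,jzp,lkfiw] -> 15 lines: fiikn jrxg ltz qziq sng tujc zsvnx jzp lkfiw kgo ycm tpfn lgm gejra yrwsp
Hunk 4: at line 11 remove [lgm] add [ngcpu,ndx,eos] -> 17 lines: fiikn jrxg ltz qziq sng tujc zsvnx jzp lkfiw kgo ycm tpfn ngcpu ndx eos gejra yrwsp
Hunk 5: at line 14 remove [eos] add [nlzb] -> 17 lines: fiikn jrxg ltz qziq sng tujc zsvnx jzp lkfiw kgo ycm tpfn ngcpu ndx nlzb gejra yrwsp
Final line count: 17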